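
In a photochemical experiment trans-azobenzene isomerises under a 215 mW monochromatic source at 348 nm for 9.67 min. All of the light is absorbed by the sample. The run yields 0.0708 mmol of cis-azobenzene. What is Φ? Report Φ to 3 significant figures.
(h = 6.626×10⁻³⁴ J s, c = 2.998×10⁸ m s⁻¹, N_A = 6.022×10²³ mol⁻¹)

Φ = 0.195

Product: 0.0708 mmol = 7.08×10⁻⁵ mol.
Photon energy at 348 nm: hc/λ = (6.626×10⁻³⁴)(2.998×10⁸)/(348×10⁻⁹) = 5.708×10⁻¹⁹ J.
Energy delivered: (215 mW)(580.2 s) = 124.7 J.
Photons incident: 124.7 / 5.708×10⁻¹⁹ = 2.185×10²⁰, i.e. 2.185×10²⁰/6.022×10²³ = 3.628×10⁻⁴ mol.
Φ = 7.08×10⁻⁵ mol / 3.628×10⁻⁴ mol photons = 0.195.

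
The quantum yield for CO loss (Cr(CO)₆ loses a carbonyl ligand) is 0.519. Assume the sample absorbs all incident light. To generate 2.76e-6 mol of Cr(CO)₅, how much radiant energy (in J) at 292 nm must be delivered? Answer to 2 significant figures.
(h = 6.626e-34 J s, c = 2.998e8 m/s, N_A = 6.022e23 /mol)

2.2 J

Photons that must be absorbed: 2.76e-6 / 0.519 = 5.318e-6 mol.
Photon energy: hc/λ = 6.803e-19 J; per mole, 4.097e5 J mol⁻¹.
Energy required: 5.318e-6 × 4.097e5 = 2.2 J.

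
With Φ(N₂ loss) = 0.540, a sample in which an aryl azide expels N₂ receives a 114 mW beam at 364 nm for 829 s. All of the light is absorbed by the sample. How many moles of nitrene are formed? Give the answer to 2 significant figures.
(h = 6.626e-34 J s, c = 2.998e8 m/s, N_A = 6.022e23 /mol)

Photon energy at 364 nm: hc/λ = (6.626e-34)(2.998e8)/(364e-9) = 5.457e-19 J.
Energy delivered: (114 mW)(829 s) = 94.51 J.
Photons incident: 94.51 / 5.457e-19 = 1.732e20, i.e. 1.732e20/6.022e23 = 2.876e-4 mol.
Product: Φ × n_abs = 0.540 × 2.876e-4 = 1.553e-4 mol.

1.6e-4 mol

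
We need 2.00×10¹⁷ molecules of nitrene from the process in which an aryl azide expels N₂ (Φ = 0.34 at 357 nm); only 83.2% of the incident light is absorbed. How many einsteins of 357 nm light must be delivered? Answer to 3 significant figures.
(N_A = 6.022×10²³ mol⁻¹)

Product: 2.00×10¹⁷ / 6.022×10²³ = 3.321×10⁻⁷ mol.
Photons that must be absorbed: 3.321×10⁻⁷ / 0.34 = 9.768×10⁻⁷ mol.
Incident photons needed: 9.768×10⁻⁷ / 0.832 = 1.174×10⁻⁶ mol.

1.17×10⁻⁶ einstein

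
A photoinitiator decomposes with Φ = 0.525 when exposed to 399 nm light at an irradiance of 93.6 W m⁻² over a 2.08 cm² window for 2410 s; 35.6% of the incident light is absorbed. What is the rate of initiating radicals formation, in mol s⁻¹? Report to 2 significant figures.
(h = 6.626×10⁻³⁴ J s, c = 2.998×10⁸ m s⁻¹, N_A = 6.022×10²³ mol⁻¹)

1.2×10⁻⁸ mol s⁻¹

Photon energy at 399 nm: hc/λ = (6.626×10⁻³⁴)(2.998×10⁸)/(399×10⁻⁹) = 4.979×10⁻¹⁹ J.
Energy delivered: (93.6 W m⁻²)(2.08×10⁻⁴ m²)(2410 s) = 46.92 J.
Photons incident: 46.92 / 4.979×10⁻¹⁹ = 9.424×10¹⁹, i.e. 9.424×10¹⁹/6.022×10²³ = 1.565×10⁻⁴ mol.
Photons absorbed: 0.356 × 1.565×10⁻⁴ = 5.571×10⁻⁵ mol.
Product formed: 0.525 × 5.571×10⁻⁵ = 2.925×10⁻⁵ mol.
Rate: 2.925×10⁻⁵ / 2410 s = 1.2×10⁻⁸ mol s⁻¹.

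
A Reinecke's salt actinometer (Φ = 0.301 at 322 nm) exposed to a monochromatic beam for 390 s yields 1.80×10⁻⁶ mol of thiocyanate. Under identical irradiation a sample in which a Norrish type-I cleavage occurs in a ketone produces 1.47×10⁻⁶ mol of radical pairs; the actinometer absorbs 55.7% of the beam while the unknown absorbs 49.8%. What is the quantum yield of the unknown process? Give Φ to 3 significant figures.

Φ = 0.275

Photons absorbed by the actinometer: 1.80×10⁻⁶ / 0.301 = 5.980×10⁻⁶ mol.
Incident flux: 5.980×10⁻⁶ / 0.557 = 1.074×10⁻⁵ einstein.
Absorbed by unknown: 0.498 × 1.074×10⁻⁵ = 5.349×10⁻⁶ mol.
Φ(unknown) = 1.47×10⁻⁶ / 5.349×10⁻⁶ = 0.275.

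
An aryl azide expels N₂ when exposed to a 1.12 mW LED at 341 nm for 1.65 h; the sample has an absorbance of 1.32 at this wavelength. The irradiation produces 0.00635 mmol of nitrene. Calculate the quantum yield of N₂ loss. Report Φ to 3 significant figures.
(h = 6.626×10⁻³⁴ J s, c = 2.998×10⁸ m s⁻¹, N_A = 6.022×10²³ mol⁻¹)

Φ = 0.352

Product: 0.00635 mmol = 6.35×10⁻⁶ mol.
Photon energy at 341 nm: hc/λ = (6.626×10⁻³⁴)(2.998×10⁸)/(341×10⁻⁹) = 5.825×10⁻¹⁹ J.
Energy delivered: (1.12 mW)(5940 s) = 6.653 J.
Photons incident: 6.653 / 5.825×10⁻¹⁹ = 1.142×10¹⁹, i.e. 1.142×10¹⁹/6.022×10²³ = 1.896×10⁻⁵ mol.
Fraction absorbed: 1 − 10^(−1.32) = 0.9521.
Photons absorbed: 0.9521 × 1.896×10⁻⁵ = 1.805×10⁻⁵ mol.
Φ = 6.35×10⁻⁶ mol / 1.805×10⁻⁵ mol photons = 0.352.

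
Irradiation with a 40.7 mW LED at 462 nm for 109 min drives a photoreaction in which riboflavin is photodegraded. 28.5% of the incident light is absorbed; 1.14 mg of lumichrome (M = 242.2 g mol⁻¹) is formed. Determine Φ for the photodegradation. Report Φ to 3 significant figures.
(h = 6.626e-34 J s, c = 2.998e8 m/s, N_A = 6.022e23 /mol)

Product: 1.14 mg / 242.2 g mol⁻¹ = 4.707e-6 mol.
Photon energy at 462 nm: hc/λ = (6.626e-34)(2.998e8)/(462e-9) = 4.300e-19 J.
Energy delivered: (40.7 mW)(6540 s) = 266.2 J.
Photons incident: 266.2 / 4.300e-19 = 6.191e20, i.e. 6.191e20/6.022e23 = 0.001028 mol.
Photons absorbed: 0.285 × 0.001028 = 2.930e-4 mol.
Φ = 4.707e-6 mol / 2.930e-4 mol photons = 0.0161.

Φ = 0.0161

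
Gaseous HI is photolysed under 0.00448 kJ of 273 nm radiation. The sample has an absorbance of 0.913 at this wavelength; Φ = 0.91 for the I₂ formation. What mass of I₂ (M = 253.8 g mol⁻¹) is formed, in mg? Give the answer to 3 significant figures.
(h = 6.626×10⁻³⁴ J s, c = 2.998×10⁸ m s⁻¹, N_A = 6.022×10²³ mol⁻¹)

Photon energy at 273 nm: hc/λ = (6.626×10⁻³⁴)(2.998×10⁸)/(273×10⁻⁹) = 7.276×10⁻¹⁹ J.
Incident energy: 0.00448 kJ = 4.48 J.
Photons incident: 4.48 / 7.276×10⁻¹⁹ = 6.157×10¹⁸, i.e. 6.157×10¹⁸/6.022×10²³ = 1.022×10⁻⁵ mol.
Fraction absorbed: 1 − 10^(−0.913) = 0.8778.
Photons absorbed: 0.8778 × 1.022×10⁻⁵ = 8.971×10⁻⁶ mol.
Product: Φ × n_abs = 0.91 × 8.971×10⁻⁶ = 8.164×10⁻⁶ mol.
Mass: 8.164×10⁻⁶ × 253.8 = 0.002072 g = 2.07 mg.

2.07 mg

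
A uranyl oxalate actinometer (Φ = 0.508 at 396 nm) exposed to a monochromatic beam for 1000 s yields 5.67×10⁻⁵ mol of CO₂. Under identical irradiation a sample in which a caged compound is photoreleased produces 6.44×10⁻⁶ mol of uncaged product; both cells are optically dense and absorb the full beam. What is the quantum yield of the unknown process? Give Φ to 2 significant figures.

Φ = 0.058

Photons absorbed by the actinometer: 5.67×10⁻⁵ / 0.508 = 1.116×10⁻⁴ mol.
Φ(unknown) = 6.44×10⁻⁶ / 1.116×10⁻⁴ = 0.058.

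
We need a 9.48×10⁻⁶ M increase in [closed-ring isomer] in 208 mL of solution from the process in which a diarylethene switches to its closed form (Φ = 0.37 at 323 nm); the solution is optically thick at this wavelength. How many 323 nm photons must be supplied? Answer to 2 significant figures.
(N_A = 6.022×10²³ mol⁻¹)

3.2×10¹⁸ photons

Product: (9.48×10⁻⁶ M)(0.208 L) = 1.972×10⁻⁶ mol.
Photons that must be absorbed: 1.972×10⁻⁶ / 0.37 = 5.330×10⁻⁶ mol.
Photon count: 5.330×10⁻⁶ × 6.022×10²³ = 3.2×10¹⁸.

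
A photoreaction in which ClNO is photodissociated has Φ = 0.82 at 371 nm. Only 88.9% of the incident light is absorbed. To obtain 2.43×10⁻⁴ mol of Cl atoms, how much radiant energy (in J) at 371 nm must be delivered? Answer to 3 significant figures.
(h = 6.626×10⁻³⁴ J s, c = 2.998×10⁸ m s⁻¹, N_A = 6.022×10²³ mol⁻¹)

Photons that must be absorbed: 2.43×10⁻⁴ / 0.82 = 2.963×10⁻⁴ mol.
Incident photons needed: 2.963×10⁻⁴ / 0.889 = 3.333×10⁻⁴ mol.
Photon energy: hc/λ = 5.354×10⁻¹⁹ J; per mole, 3.224×10⁵ J mol⁻¹.
Energy required: 3.333×10⁻⁴ × 3.224×10⁵ = 107 J.

107 J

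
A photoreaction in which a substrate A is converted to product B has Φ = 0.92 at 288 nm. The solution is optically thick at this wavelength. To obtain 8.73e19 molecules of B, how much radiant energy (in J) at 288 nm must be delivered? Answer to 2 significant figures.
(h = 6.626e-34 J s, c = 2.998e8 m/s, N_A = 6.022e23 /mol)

65 J

Product: 8.73e19 / 6.022e23 = 1.450e-4 mol.
Photons that must be absorbed: 1.450e-4 / 0.92 = 1.576e-4 mol.
Photon energy: hc/λ = 6.897e-19 J; per mole, 4.153e5 J mol⁻¹.
Energy required: 1.576e-4 × 4.153e5 = 65 J.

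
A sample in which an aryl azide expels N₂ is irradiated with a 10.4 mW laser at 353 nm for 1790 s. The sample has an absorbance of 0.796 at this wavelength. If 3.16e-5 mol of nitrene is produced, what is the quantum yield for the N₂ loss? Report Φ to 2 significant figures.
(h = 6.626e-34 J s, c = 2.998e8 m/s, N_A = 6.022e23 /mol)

Φ = 0.68

Photon energy at 353 nm: hc/λ = (6.626e-34)(2.998e8)/(353e-9) = 5.627e-19 J.
Energy delivered: (10.4 mW)(1790 s) = 18.62 J.
Photons incident: 18.62 / 5.627e-19 = 3.309e19, i.e. 3.309e19/6.022e23 = 5.495e-5 mol.
Fraction absorbed: 1 − 10^(−0.796) = 0.8400.
Photons absorbed: 0.8400 × 5.495e-5 = 4.616e-5 mol.
Φ = 3.16e-5 mol / 4.616e-5 mol photons = 0.68.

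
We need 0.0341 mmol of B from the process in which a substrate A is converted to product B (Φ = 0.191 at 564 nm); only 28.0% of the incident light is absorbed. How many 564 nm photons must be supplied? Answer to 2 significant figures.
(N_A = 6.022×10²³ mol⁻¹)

Product: 0.0341 mmol = 3.41×10⁻⁵ mol.
Photons that must be absorbed: 3.41×10⁻⁵ / 0.191 = 1.785×10⁻⁴ mol.
Incident photons needed: 1.785×10⁻⁴ / 0.280 = 6.375×10⁻⁴ mol.
Photon count: 6.375×10⁻⁴ × 6.022×10²³ = 3.8×10²⁰.

3.8×10²⁰ photons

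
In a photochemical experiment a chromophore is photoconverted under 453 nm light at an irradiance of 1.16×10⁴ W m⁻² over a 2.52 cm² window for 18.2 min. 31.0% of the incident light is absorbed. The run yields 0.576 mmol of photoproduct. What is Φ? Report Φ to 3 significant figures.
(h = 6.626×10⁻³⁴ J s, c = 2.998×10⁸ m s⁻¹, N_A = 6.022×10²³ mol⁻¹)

Product: 0.576 mmol = 5.76×10⁻⁴ mol.
Photon energy at 453 nm: hc/λ = (6.626×10⁻³⁴)(2.998×10⁸)/(453×10⁻⁹) = 4.385×10⁻¹⁹ J.
Energy delivered: (1.16×10⁴ W m⁻²)(2.52×10⁻⁴ m²)(1092 s) = 3192 J.
Photons incident: 3192 / 4.385×10⁻¹⁹ = 7.279×10²¹, i.e. 7.279×10²¹/6.022×10²³ = 0.01209 mol.
Photons absorbed: 0.310 × 0.01209 = 0.003748 mol.
Φ = 5.76×10⁻⁴ mol / 0.003748 mol photons = 0.154.

Φ = 0.154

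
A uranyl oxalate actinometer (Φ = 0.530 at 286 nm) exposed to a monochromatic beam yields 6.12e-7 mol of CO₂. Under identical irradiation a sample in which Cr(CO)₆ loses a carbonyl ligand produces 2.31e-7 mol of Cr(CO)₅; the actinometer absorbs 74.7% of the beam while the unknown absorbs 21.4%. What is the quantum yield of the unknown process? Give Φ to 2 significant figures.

Φ = 0.70

Photons absorbed by the actinometer: 6.12e-7 / 0.530 = 1.155e-6 mol.
Incident flux: 1.155e-6 / 0.747 = 1.546e-6 einstein.
Absorbed by unknown: 0.214 × 1.546e-6 = 3.308e-7 mol.
Φ(unknown) = 2.31e-7 / 3.308e-7 = 0.70.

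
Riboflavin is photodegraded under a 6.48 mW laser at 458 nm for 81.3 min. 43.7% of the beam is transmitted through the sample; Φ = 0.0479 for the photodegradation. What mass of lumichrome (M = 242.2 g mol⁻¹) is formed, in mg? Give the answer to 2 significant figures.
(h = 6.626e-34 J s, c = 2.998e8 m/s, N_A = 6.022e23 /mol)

Photon energy at 458 nm: hc/λ = (6.626e-34)(2.998e8)/(458e-9) = 4.337e-19 J.
Energy delivered: (6.48 mW)(4878 s) = 31.61 J.
Photons incident: 31.61 / 4.337e-19 = 7.288e19, i.e. 7.288e19/6.022e23 = 1.210e-4 mol.
Fraction absorbed: 1 − 43.7/100 = 0.5630.
Photons absorbed: 0.5630 × 1.210e-4 = 6.812e-5 mol.
Product: Φ × n_abs = 0.0479 × 6.812e-5 = 3.263e-6 mol.
Mass: 3.263e-6 × 242.2 = 7.903e-4 g = 0.79 mg.

0.79 mg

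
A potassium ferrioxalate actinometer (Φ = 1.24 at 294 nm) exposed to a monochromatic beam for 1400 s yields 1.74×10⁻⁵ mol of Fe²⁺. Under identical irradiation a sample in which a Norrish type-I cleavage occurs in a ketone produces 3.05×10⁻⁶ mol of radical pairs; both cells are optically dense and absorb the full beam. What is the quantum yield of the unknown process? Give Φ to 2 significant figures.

Φ = 0.22

Photons absorbed by the actinometer: 1.74×10⁻⁵ / 1.24 = 1.403×10⁻⁵ mol.
Φ(unknown) = 3.05×10⁻⁶ / 1.403×10⁻⁵ = 0.22.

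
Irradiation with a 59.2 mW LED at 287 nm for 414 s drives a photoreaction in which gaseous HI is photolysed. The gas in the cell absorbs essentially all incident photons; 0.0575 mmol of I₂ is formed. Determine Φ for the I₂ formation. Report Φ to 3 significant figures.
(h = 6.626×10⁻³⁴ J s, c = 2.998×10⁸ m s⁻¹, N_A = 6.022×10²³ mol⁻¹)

Φ = 0.978

Product: 0.0575 mmol = 5.75×10⁻⁵ mol.
Photon energy at 287 nm: hc/λ = (6.626×10⁻³⁴)(2.998×10⁸)/(287×10⁻⁹) = 6.922×10⁻¹⁹ J.
Energy delivered: (59.2 mW)(414 s) = 24.51 J.
Photons incident: 24.51 / 6.922×10⁻¹⁹ = 3.541×10¹⁹, i.e. 3.541×10¹⁹/6.022×10²³ = 5.880×10⁻⁵ mol.
Φ = 5.75×10⁻⁵ mol / 5.880×10⁻⁵ mol photons = 0.978.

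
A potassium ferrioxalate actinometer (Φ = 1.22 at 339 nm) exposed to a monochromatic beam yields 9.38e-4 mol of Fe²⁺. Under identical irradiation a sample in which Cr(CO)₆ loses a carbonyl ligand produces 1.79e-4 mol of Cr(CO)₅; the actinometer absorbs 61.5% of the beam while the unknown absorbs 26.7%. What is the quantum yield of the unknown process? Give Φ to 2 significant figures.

Φ = 0.54

Photons absorbed by the actinometer: 9.38e-4 / 1.22 = 7.689e-4 mol.
Incident flux: 7.689e-4 / 0.615 = 0.001250 einstein.
Absorbed by unknown: 0.267 × 0.001250 = 3.338e-4 mol.
Φ(unknown) = 1.79e-4 / 3.338e-4 = 0.54.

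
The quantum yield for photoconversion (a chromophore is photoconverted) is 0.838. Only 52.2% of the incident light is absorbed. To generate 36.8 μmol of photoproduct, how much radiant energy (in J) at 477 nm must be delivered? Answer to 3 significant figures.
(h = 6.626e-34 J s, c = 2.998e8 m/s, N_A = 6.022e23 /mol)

Product: 36.8 μmol = 3.68e-5 mol.
Photons that must be absorbed: 3.68e-5 / 0.838 = 4.391e-5 mol.
Incident photons needed: 4.391e-5 / 0.522 = 8.412e-5 mol.
Photon energy: hc/λ = 4.165e-19 J; per mole, 2.508e5 J mol⁻¹.
Energy required: 8.412e-5 × 2.508e5 = 21.1 J.

21.1 J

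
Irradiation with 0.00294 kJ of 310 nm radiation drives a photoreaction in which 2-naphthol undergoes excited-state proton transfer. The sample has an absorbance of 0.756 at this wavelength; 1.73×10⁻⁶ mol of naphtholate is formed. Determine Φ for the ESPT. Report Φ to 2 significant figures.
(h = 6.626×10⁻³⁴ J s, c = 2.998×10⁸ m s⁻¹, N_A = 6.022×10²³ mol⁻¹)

Photon energy at 310 nm: hc/λ = (6.626×10⁻³⁴)(2.998×10⁸)/(310×10⁻⁹) = 6.408×10⁻¹⁹ J.
Incident energy: 0.00294 kJ = 2.94 J.
Photons incident: 2.94 / 6.408×10⁻¹⁹ = 4.588×10¹⁸, i.e. 4.588×10¹⁸/6.022×10²³ = 7.619×10⁻⁶ mol.
Fraction absorbed: 1 − 10^(−0.756) = 0.8246.
Photons absorbed: 0.8246 × 7.619×10⁻⁶ = 6.283×10⁻⁶ mol.
Φ = 1.73×10⁻⁶ mol / 6.283×10⁻⁶ mol photons = 0.28.

Φ = 0.28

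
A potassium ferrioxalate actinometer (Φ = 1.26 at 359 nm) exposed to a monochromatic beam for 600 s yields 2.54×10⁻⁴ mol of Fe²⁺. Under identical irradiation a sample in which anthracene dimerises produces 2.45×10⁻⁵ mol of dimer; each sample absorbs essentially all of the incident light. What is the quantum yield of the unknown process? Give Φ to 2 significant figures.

Φ = 0.12

Photons absorbed by the actinometer: 2.54×10⁻⁴ / 1.26 = 2.016×10⁻⁴ mol.
Φ(unknown) = 2.45×10⁻⁵ / 2.016×10⁻⁴ = 0.12.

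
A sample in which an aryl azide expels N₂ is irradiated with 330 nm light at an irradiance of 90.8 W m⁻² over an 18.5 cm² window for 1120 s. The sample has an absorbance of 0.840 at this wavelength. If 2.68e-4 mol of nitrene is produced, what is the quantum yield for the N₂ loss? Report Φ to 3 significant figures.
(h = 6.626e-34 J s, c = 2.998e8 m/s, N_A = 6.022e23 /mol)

Photon energy at 330 nm: hc/λ = (6.626e-34)(2.998e8)/(330e-9) = 6.020e-19 J.
Energy delivered: (90.8 W m⁻²)(18.5e-4 m²)(1120 s) = 188.1 J.
Photons incident: 188.1 / 6.020e-19 = 3.125e20, i.e. 3.125e20/6.022e23 = 5.189e-4 mol.
Fraction absorbed: 1 − 10^(−0.840) = 0.8555.
Photons absorbed: 0.8555 × 5.189e-4 = 4.439e-4 mol.
Φ = 2.68e-4 mol / 4.439e-4 mol photons = 0.604.

Φ = 0.604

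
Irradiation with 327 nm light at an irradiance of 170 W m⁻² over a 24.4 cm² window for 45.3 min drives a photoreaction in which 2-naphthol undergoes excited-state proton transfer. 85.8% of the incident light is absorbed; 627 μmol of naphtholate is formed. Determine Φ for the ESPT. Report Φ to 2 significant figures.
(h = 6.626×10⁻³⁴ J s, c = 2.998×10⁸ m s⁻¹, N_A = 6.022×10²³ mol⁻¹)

Product: 627 μmol = 6.27×10⁻⁴ mol.
Photon energy at 327 nm: hc/λ = (6.626×10⁻³⁴)(2.998×10⁸)/(327×10⁻⁹) = 6.075×10⁻¹⁹ J.
Energy delivered: (170 W m⁻²)(24.4×10⁻⁴ m²)(2718 s) = 1127 J.
Photons incident: 1127 / 6.075×10⁻¹⁹ = 1.855×10²¹, i.e. 1.855×10²¹/6.022×10²³ = 0.003080 mol.
Photons absorbed: 0.858 × 0.003080 = 0.002643 mol.
Φ = 6.27×10⁻⁴ mol / 0.002643 mol photons = 0.24.

Φ = 0.24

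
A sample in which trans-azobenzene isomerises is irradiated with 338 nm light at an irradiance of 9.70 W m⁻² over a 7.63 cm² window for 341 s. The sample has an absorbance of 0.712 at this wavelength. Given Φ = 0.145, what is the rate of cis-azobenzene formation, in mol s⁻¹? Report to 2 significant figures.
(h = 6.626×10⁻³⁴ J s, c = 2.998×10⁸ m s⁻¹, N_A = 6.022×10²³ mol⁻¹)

2.4×10⁻⁹ mol s⁻¹

Photon energy at 338 nm: hc/λ = (6.626×10⁻³⁴)(2.998×10⁸)/(338×10⁻⁹) = 5.877×10⁻¹⁹ J.
Energy delivered: (9.70 W m⁻²)(7.63×10⁻⁴ m²)(341 s) = 2.524 J.
Photons incident: 2.524 / 5.877×10⁻¹⁹ = 4.295×10¹⁸, i.e. 4.295×10¹⁸/6.022×10²³ = 7.132×10⁻⁶ mol.
Fraction absorbed: 1 − 10^(−0.712) = 0.8059.
Photons absorbed: 0.8059 × 7.132×10⁻⁶ = 5.748×10⁻⁶ mol.
Product formed: 0.145 × 5.748×10⁻⁶ = 8.335×10⁻⁷ mol.
Rate: 8.335×10⁻⁷ / 341 s = 2.4×10⁻⁹ mol s⁻¹.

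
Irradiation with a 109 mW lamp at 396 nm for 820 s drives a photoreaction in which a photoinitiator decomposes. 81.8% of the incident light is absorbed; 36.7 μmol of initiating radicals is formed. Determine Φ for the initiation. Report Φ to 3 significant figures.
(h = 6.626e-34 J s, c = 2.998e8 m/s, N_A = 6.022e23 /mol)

Product: 36.7 μmol = 3.67e-5 mol.
Photon energy at 396 nm: hc/λ = (6.626e-34)(2.998e8)/(396e-9) = 5.016e-19 J.
Energy delivered: (109 mW)(820 s) = 89.38 J.
Photons incident: 89.38 / 5.016e-19 = 1.782e20, i.e. 1.782e20/6.022e23 = 2.959e-4 mol.
Photons absorbed: 0.818 × 2.959e-4 = 2.420e-4 mol.
Φ = 3.67e-5 mol / 2.420e-4 mol photons = 0.152.

Φ = 0.152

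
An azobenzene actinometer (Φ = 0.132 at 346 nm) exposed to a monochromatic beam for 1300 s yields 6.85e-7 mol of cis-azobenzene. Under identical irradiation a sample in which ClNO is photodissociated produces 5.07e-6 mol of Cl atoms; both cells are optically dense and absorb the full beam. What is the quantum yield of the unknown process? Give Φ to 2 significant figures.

Photons absorbed by the actinometer: 6.85e-7 / 0.132 = 5.189e-6 mol.
Φ(unknown) = 5.07e-6 / 5.189e-6 = 0.98.

Φ = 0.98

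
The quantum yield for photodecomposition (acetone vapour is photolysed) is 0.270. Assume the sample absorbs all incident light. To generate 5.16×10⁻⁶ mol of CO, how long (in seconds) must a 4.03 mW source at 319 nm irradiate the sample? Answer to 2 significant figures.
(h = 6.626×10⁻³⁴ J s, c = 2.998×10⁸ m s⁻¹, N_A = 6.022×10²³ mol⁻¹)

Photons that must be absorbed: 5.16×10⁻⁶ / 0.270 = 1.911×10⁻⁵ mol.
Photon energy: hc/λ = 6.227×10⁻¹⁹ J; per mole, 3.750×10⁵ J mol⁻¹.
Energy required: 1.911×10⁻⁵ × 3.750×10⁵ = 7.166 J.
Time: 7.166 J / 0.00403 W = 1800 s.

t ≈ 1800 s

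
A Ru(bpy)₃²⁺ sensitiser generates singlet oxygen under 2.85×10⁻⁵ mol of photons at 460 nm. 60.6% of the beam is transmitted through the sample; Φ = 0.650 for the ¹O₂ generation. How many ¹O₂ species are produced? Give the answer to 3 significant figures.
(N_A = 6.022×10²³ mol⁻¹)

Fraction absorbed: 1 − 60.6/100 = 0.3940.
Photons absorbed: 0.3940 × 2.85×10⁻⁵ = 1.123×10⁻⁵ mol.
Product: Φ × n_abs = 0.650 × 1.123×10⁻⁵ = 7.299×10⁻⁶ mol.
As a count: 7.299×10⁻⁶ × 6.022×10²³ = 4.40×10¹⁸.

4.40×10¹⁸ species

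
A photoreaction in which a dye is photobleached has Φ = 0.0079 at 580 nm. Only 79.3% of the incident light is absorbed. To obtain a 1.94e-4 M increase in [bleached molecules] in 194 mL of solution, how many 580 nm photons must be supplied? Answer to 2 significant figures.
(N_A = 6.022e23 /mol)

3.6e21 photons

Product: (1.94e-4 M)(0.194 L) = 3.764e-5 mol.
Photons that must be absorbed: 3.764e-5 / 0.0079 = 0.004765 mol.
Incident photons needed: 0.004765 / 0.793 = 0.006009 mol.
Photon count: 0.006009 × 6.022e23 = 3.6e21.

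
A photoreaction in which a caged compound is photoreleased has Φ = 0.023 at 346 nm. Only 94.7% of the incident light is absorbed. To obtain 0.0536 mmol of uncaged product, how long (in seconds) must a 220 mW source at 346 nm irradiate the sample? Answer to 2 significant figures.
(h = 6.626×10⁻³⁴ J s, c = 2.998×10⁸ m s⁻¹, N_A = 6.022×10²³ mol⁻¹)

Product: 0.0536 mmol = 5.36×10⁻⁵ mol.
Photons that must be absorbed: 5.36×10⁻⁵ / 0.023 = 0.002330 mol.
Incident photons needed: 0.002330 / 0.947 = 0.002460 mol.
Photon energy: hc/λ = 5.741×10⁻¹⁹ J; per mole, 3.457×10⁵ J mol⁻¹.
Energy required: 0.002460 × 3.457×10⁵ = 850.4 J.
Time: 850.4 J / 0.22 W = 3900 s.

t ≈ 3900 s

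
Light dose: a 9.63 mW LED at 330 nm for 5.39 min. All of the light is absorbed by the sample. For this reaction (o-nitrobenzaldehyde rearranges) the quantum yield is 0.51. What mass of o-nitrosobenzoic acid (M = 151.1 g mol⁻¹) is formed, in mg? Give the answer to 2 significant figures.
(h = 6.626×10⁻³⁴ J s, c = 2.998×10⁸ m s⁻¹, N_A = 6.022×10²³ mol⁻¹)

0.66 mg

Photon energy at 330 nm: hc/λ = (6.626×10⁻³⁴)(2.998×10⁸)/(330×10⁻⁹) = 6.020×10⁻¹⁹ J.
Energy delivered: (9.63 mW)(323.4 s) = 3.114 J.
Photons incident: 3.114 / 6.020×10⁻¹⁹ = 5.173×10¹⁸, i.e. 5.173×10¹⁸/6.022×10²³ = 8.590×10⁻⁶ mol.
Product: Φ × n_abs = 0.51 × 8.590×10⁻⁶ = 4.381×10⁻⁶ mol.
Mass: 4.381×10⁻⁶ × 151.1 = 6.620×10⁻⁴ g = 0.66 mg.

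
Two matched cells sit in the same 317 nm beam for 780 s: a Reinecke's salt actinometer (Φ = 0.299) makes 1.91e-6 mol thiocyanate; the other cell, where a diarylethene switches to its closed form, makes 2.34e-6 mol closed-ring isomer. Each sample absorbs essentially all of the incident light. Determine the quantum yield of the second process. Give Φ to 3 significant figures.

Photons absorbed by the actinometer: 1.91e-6 / 0.299 = 6.388e-6 mol.
Φ(unknown) = 2.34e-6 / 6.388e-6 = 0.366.

Φ = 0.366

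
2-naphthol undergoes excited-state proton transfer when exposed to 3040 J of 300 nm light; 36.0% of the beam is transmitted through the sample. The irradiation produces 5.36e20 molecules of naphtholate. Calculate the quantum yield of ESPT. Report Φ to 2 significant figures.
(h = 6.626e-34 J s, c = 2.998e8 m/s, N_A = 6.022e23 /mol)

Φ = 0.18

Product: 5.36e20 / 6.022e23 = 8.901e-4 mol.
Photon energy at 300 nm: hc/λ = (6.626e-34)(2.998e8)/(300e-9) = 6.622e-19 J.
Photons incident: 3040 / 6.622e-19 = 4.591e21, i.e. 4.591e21/6.022e23 = 0.007624 mol.
Fraction absorbed: 1 − 36.0/100 = 0.6400.
Photons absorbed: 0.6400 × 0.007624 = 0.004879 mol.
Φ = 8.901e-4 mol / 0.004879 mol photons = 0.18.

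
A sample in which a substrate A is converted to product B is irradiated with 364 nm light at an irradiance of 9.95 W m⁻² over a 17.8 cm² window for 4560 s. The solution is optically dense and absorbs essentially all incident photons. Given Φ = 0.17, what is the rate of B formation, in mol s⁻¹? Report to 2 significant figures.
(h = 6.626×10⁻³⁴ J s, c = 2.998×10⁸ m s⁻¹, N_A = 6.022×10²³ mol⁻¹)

9.2×10⁻⁹ mol s⁻¹

Photon energy at 364 nm: hc/λ = (6.626×10⁻³⁴)(2.998×10⁸)/(364×10⁻⁹) = 5.457×10⁻¹⁹ J.
Energy delivered: (9.95 W m⁻²)(17.8×10⁻⁴ m²)(4560 s) = 80.76 J.
Photons incident: 80.76 / 5.457×10⁻¹⁹ = 1.480×10²⁰, i.e. 1.480×10²⁰/6.022×10²³ = 2.458×10⁻⁴ mol.
Product formed: 0.17 × 2.458×10⁻⁴ = 4.179×10⁻⁵ mol.
Rate: 4.179×10⁻⁵ / 4560 s = 9.2×10⁻⁹ mol s⁻¹.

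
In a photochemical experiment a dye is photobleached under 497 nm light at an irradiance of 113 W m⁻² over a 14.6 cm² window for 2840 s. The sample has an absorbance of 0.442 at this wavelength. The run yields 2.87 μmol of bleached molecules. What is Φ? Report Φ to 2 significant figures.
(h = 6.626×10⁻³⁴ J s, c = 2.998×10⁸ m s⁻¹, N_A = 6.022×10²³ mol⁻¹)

Product: 2.87 μmol = 2.87×10⁻⁶ mol.
Photon energy at 497 nm: hc/λ = (6.626×10⁻³⁴)(2.998×10⁸)/(497×10⁻⁹) = 3.997×10⁻¹⁹ J.
Energy delivered: (113 W m⁻²)(14.6×10⁻⁴ m²)(2840 s) = 468.5 J.
Photons incident: 468.5 / 3.997×10⁻¹⁹ = 1.172×10²¹, i.e. 1.172×10²¹/6.022×10²³ = 0.001946 mol.
Fraction absorbed: 1 − 10^(−0.442) = 0.6386.
Photons absorbed: 0.6386 × 0.001946 = 0.001243 mol.
Φ = 2.87×10⁻⁶ mol / 0.001243 mol photons = 0.0023.

Φ = 0.0023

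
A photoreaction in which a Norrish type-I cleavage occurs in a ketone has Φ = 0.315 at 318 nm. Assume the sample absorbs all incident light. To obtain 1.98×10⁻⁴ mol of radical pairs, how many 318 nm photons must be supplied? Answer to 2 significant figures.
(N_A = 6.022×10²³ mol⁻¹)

3.8×10²⁰ photons

Photons that must be absorbed: 1.98×10⁻⁴ / 0.315 = 6.286×10⁻⁴ mol.
Photon count: 6.286×10⁻⁴ × 6.022×10²³ = 3.8×10²⁰.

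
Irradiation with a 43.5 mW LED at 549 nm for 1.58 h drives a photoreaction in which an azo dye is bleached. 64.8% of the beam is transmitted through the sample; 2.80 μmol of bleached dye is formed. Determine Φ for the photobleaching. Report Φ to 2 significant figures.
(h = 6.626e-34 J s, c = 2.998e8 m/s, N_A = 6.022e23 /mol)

Product: 2.80 μmol = 2.80e-6 mol.
Photon energy at 549 nm: hc/λ = (6.626e-34)(2.998e8)/(549e-9) = 3.618e-19 J.
Energy delivered: (43.5 mW)(5688 s) = 247.4 J.
Photons incident: 247.4 / 3.618e-19 = 6.838e20, i.e. 6.838e20/6.022e23 = 0.001136 mol.
Fraction absorbed: 1 − 64.8/100 = 0.3520.
Photons absorbed: 0.3520 × 0.001136 = 3.999e-4 mol.
Φ = 2.80e-6 mol / 3.999e-4 mol photons = 0.0070.

Φ = 0.0070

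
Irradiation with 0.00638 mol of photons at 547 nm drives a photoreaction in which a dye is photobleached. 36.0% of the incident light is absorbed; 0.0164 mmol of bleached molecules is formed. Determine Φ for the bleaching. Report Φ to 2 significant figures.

Φ = 0.0071

Product: 0.0164 mmol = 1.64×10⁻⁵ mol.
Photons absorbed: 0.360 × 0.00638 = 0.002297 mol.
Φ = 1.64×10⁻⁵ mol / 0.002297 mol photons = 0.0071.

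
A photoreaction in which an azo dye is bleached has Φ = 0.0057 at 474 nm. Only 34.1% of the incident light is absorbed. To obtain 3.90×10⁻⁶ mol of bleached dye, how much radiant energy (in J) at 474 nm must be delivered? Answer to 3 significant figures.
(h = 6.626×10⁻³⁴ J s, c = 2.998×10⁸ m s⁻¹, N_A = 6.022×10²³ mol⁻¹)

506 J

Photons that must be absorbed: 3.90×10⁻⁶ / 0.0057 = 6.842×10⁻⁴ mol.
Incident photons needed: 6.842×10⁻⁴ / 0.341 = 0.002006 mol.
Photon energy: hc/λ = 4.191×10⁻¹⁹ J; per mole, 2.524×10⁵ J mol⁻¹.
Energy required: 0.002006 × 2.524×10⁵ = 506 J.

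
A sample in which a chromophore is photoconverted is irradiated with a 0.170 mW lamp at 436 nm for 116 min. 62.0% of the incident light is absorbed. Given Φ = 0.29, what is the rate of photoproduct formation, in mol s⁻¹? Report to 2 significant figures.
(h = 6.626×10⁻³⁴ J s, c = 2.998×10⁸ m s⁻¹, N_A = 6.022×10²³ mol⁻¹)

1.1×10⁻¹⁰ mol s⁻¹

Photon energy at 436 nm: hc/λ = (6.626×10⁻³⁴)(2.998×10⁸)/(436×10⁻⁹) = 4.556×10⁻¹⁹ J.
Energy delivered: (0.170 mW)(6960 s) = 1.183 J.
Photons incident: 1.183 / 4.556×10⁻¹⁹ = 2.597×10¹⁸, i.e. 2.597×10¹⁸/6.022×10²³ = 4.313×10⁻⁶ mol.
Photons absorbed: 0.620 × 4.313×10⁻⁶ = 2.674×10⁻⁶ mol.
Product formed: 0.29 × 2.674×10⁻⁶ = 7.755×10⁻⁷ mol.
Rate: 7.755×10⁻⁷ / 6960 s = 1.1×10⁻¹⁰ mol s⁻¹.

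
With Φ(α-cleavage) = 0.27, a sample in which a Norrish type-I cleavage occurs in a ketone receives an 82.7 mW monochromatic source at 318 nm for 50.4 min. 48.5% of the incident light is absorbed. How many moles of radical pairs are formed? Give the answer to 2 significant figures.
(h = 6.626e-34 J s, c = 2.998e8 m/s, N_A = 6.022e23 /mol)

Photon energy at 318 nm: hc/λ = (6.626e-34)(2.998e8)/(318e-9) = 6.247e-19 J.
Energy delivered: (82.7 mW)(3024 s) = 250.1 J.
Photons incident: 250.1 / 6.247e-19 = 4.004e20, i.e. 4.004e20/6.022e23 = 6.649e-4 mol.
Photons absorbed: 0.485 × 6.649e-4 = 3.225e-4 mol.
Product: Φ × n_abs = 0.27 × 3.225e-4 = 8.708e-5 mol.

8.7e-5 mol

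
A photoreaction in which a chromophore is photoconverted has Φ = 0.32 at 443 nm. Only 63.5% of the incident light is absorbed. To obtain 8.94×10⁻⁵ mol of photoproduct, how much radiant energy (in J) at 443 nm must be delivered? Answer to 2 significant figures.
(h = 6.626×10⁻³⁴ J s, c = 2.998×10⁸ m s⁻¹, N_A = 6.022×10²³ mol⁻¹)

Photons that must be absorbed: 8.94×10⁻⁵ / 0.32 = 2.794×10⁻⁴ mol.
Incident photons needed: 2.794×10⁻⁴ / 0.635 = 4.400×10⁻⁴ mol.
Photon energy: hc/λ = 4.484×10⁻¹⁹ J; per mole, 2.700×10⁵ J mol⁻¹.
Energy required: 4.400×10⁻⁴ × 2.700×10⁵ = 120 J.

120 J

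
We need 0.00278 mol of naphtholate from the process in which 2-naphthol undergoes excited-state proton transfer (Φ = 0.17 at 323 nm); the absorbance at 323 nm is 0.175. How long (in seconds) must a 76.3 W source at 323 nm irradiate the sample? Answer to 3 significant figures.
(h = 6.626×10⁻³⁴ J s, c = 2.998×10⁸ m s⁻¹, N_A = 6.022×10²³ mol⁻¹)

Photons that must be absorbed: 0.00278 / 0.17 = 0.01635 mol.
Fraction absorbed: 1 − 10^(−0.175) = 0.3317.
Incident photons needed: 0.01635 / 0.3317 = 0.04929 mol.
Photon energy: hc/λ = 6.150×10⁻¹⁹ J; per mole, 3.704×10⁵ J mol⁻¹.
Energy required: 0.04929 × 3.704×10⁵ = 1.826×10⁴ J.
Time: 1.826×10⁴ J / 76.3 W = 239 s.

t ≈ 239 s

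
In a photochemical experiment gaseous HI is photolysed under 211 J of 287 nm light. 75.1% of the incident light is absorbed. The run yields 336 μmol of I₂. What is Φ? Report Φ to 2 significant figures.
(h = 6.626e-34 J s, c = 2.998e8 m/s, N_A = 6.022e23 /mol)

Product: 336 μmol = 3.36e-4 mol.
Photon energy at 287 nm: hc/λ = (6.626e-34)(2.998e8)/(287e-9) = 6.922e-19 J.
Photons incident: 211 / 6.922e-19 = 3.048e20, i.e. 3.048e20/6.022e23 = 5.061e-4 mol.
Photons absorbed: 0.751 × 5.061e-4 = 3.801e-4 mol.
Φ = 3.36e-4 mol / 3.801e-4 mol photons = 0.88.

Φ = 0.88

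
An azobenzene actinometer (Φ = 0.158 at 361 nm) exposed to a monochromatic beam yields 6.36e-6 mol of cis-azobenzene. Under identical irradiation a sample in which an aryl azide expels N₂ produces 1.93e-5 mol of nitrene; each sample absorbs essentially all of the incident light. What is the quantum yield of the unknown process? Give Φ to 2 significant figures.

Photons absorbed by the actinometer: 6.36e-6 / 0.158 = 4.025e-5 mol.
Φ(unknown) = 1.93e-5 / 4.025e-5 = 0.48.

Φ = 0.48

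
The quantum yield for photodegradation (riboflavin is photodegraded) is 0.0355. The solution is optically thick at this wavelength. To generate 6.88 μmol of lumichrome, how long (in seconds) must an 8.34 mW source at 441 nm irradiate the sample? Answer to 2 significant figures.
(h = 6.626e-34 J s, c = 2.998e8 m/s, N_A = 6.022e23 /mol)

Product: 6.88 μmol = 6.88e-6 mol.
Photons that must be absorbed: 6.88e-6 / 0.0355 = 1.938e-4 mol.
Photon energy: hc/λ = 4.504e-19 J; per mole, 2.712e5 J mol⁻¹.
Energy required: 1.938e-4 × 2.712e5 = 52.56 J.
Time: 52.56 J / 0.00834 W = 6300 s.

t ≈ 6300 s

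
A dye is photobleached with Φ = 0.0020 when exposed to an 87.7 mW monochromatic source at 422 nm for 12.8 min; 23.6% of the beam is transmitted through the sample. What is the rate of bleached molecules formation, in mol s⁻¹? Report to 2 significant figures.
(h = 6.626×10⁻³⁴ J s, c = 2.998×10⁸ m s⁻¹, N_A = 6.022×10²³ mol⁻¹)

Photon energy at 422 nm: hc/λ = (6.626×10⁻³⁴)(2.998×10⁸)/(422×10⁻⁹) = 4.707×10⁻¹⁹ J.
Energy delivered: (87.7 mW)(768 s) = 67.35 J.
Photons incident: 67.35 / 4.707×10⁻¹⁹ = 1.431×10²⁰, i.e. 1.431×10²⁰/6.022×10²³ = 2.376×10⁻⁴ mol.
Fraction absorbed: 1 − 23.6/100 = 0.7640.
Photons absorbed: 0.7640 × 2.376×10⁻⁴ = 1.815×10⁻⁴ mol.
Product formed: 0.0020 × 1.815×10⁻⁴ = 3.630×10⁻⁷ mol.
Rate: 3.630×10⁻⁷ / 768 s = 4.7×10⁻¹⁰ mol s⁻¹.

4.7×10⁻¹⁰ mol s⁻¹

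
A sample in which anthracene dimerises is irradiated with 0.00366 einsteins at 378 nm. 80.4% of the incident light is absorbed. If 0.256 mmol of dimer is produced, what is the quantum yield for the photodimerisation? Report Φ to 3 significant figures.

Φ = 0.0870

Product: 0.256 mmol = 2.56×10⁻⁴ mol.
Photons absorbed: 0.804 × 0.00366 = 0.002943 mol.
Φ = 2.56×10⁻⁴ mol / 0.002943 mol photons = 0.0870.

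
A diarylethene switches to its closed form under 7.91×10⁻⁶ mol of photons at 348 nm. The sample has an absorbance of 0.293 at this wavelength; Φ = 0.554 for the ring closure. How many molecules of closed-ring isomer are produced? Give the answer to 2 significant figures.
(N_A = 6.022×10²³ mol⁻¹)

Fraction absorbed: 1 − 10^(−0.293) = 0.4907.
Photons absorbed: 0.4907 × 7.91×10⁻⁶ = 3.881×10⁻⁶ mol.
Product: Φ × n_abs = 0.554 × 3.881×10⁻⁶ = 2.150×10⁻⁶ mol.
As a count: 2.150×10⁻⁶ × 6.022×10²³ = 1.3×10¹⁸.

1.3×10¹⁸ molecules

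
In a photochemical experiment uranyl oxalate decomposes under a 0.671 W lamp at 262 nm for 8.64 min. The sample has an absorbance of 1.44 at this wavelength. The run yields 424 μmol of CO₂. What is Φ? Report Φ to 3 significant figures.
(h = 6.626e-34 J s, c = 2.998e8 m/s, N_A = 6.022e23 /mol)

Φ = 0.578

Product: 424 μmol = 4.24e-4 mol.
Photon energy at 262 nm: hc/λ = (6.626e-34)(2.998e8)/(262e-9) = 7.582e-19 J.
Energy delivered: (0.671 W)(518.4 s) = 347.8 J.
Photons incident: 347.8 / 7.582e-19 = 4.587e20, i.e. 4.587e20/6.022e23 = 7.617e-4 mol.
Fraction absorbed: 1 − 10^(−1.44) = 0.9637.
Photons absorbed: 0.9637 × 7.617e-4 = 7.341e-4 mol.
Φ = 4.24e-4 mol / 7.341e-4 mol photons = 0.578.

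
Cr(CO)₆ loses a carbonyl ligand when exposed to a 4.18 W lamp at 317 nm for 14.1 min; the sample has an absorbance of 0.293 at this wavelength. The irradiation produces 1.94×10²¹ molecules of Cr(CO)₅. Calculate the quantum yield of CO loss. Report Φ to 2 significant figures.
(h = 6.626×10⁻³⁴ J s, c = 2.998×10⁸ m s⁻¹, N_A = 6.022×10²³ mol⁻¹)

Product: 1.94×10²¹ / 6.022×10²³ = 0.003222 mol.
Photon energy at 317 nm: hc/λ = (6.626×10⁻³⁴)(2.998×10⁸)/(317×10⁻⁹) = 6.266×10⁻¹⁹ J.
Energy delivered: (4.18 W)(846 s) = 3536 J.
Photons incident: 3536 / 6.266×10⁻¹⁹ = 5.643×10²¹, i.e. 5.643×10²¹/6.022×10²³ = 0.009371 mol.
Fraction absorbed: 1 − 10^(−0.293) = 0.4907.
Photons absorbed: 0.4907 × 0.009371 = 0.004598 mol.
Φ = 0.003222 mol / 0.004598 mol photons = 0.70.

Φ = 0.70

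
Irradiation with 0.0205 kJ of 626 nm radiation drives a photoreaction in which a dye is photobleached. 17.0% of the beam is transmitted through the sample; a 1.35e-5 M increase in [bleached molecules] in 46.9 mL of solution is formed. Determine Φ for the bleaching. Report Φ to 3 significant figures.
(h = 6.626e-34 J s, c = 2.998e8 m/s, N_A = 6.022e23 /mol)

Product: (1.35e-5 M)(0.0469 L) = 6.331e-7 mol.
Photon energy at 626 nm: hc/λ = (6.626e-34)(2.998e8)/(626e-9) = 3.173e-19 J.
Incident energy: 0.0205 kJ = 20.5 J.
Photons incident: 20.5 / 3.173e-19 = 6.461e19, i.e. 6.461e19/6.022e23 = 1.073e-4 mol.
Fraction absorbed: 1 − 17.0/100 = 0.8300.
Photons absorbed: 0.8300 × 1.073e-4 = 8.906e-5 mol.
Φ = 6.331e-7 mol / 8.906e-5 mol photons = 0.00711.

Φ = 0.00711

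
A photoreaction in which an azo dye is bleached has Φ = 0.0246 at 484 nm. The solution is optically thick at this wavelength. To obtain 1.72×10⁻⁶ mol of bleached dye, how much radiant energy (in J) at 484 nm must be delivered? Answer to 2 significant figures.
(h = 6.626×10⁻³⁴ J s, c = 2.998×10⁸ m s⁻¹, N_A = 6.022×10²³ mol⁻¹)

Photons that must be absorbed: 1.72×10⁻⁶ / 0.0246 = 6.992×10⁻⁵ mol.
Photon energy: hc/λ = 4.104×10⁻¹⁹ J; per mole, 2.471×10⁵ J mol⁻¹.
Energy required: 6.992×10⁻⁵ × 2.471×10⁵ = 17 J.

17 J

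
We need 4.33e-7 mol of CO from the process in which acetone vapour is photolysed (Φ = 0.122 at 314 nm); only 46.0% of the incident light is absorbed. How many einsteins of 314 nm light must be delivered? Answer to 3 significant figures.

7.72e-6 einstein

Photons that must be absorbed: 4.33e-7 / 0.122 = 3.549e-6 mol.
Incident photons needed: 3.549e-6 / 0.460 = 7.715e-6 mol.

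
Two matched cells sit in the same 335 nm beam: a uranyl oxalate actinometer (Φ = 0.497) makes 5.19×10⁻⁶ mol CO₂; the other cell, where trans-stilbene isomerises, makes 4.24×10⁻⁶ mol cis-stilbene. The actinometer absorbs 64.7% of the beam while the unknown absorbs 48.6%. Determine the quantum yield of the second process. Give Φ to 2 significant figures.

Photons absorbed by the actinometer: 5.19×10⁻⁶ / 0.497 = 1.044×10⁻⁵ mol.
Incident flux: 1.044×10⁻⁵ / 0.647 = 1.614×10⁻⁵ einstein.
Absorbed by unknown: 0.486 × 1.614×10⁻⁵ = 7.844×10⁻⁶ mol.
Φ(unknown) = 4.24×10⁻⁶ / 7.844×10⁻⁶ = 0.54.

Φ = 0.54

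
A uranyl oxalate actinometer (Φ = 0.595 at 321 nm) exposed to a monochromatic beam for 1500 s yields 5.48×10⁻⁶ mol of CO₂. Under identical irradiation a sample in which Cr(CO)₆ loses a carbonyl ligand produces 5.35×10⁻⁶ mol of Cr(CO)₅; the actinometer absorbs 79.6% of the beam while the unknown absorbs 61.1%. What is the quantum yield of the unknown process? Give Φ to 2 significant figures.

Φ = 0.76

Photons absorbed by the actinometer: 5.48×10⁻⁶ / 0.595 = 9.210×10⁻⁶ mol.
Incident flux: 9.210×10⁻⁶ / 0.796 = 1.157×10⁻⁵ einstein.
Absorbed by unknown: 0.611 × 1.157×10⁻⁵ = 7.069×10⁻⁶ mol.
Φ(unknown) = 5.35×10⁻⁶ / 7.069×10⁻⁶ = 0.76.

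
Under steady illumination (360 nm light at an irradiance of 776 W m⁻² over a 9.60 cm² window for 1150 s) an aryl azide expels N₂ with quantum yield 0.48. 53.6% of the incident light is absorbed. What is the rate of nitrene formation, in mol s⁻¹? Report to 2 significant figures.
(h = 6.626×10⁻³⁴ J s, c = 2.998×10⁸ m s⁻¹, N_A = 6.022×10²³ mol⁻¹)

Photon energy at 360 nm: hc/λ = (6.626×10⁻³⁴)(2.998×10⁸)/(360×10⁻⁹) = 5.518×10⁻¹⁹ J.
Energy delivered: (776 W m⁻²)(9.60×10⁻⁴ m²)(1150 s) = 856.7 J.
Photons incident: 856.7 / 5.518×10⁻¹⁹ = 1.553×10²¹, i.e. 1.553×10²¹/6.022×10²³ = 0.002579 mol.
Photons absorbed: 0.536 × 0.002579 = 0.001382 mol.
Product formed: 0.48 × 0.001382 = 6.634×10⁻⁴ mol.
Rate: 6.634×10⁻⁴ / 1150 s = 5.8×10⁻⁷ mol s⁻¹.

5.8×10⁻⁷ mol s⁻¹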